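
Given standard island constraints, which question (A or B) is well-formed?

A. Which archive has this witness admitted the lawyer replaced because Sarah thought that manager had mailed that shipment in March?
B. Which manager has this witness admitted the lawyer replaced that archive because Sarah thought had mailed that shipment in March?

A

In B, the wh-phrase is extracted from inside an adjunct island (introduced by "because"), which blocks movement.
In A, the extraction path crosses only that-complement boundaries, which are transparent.
So A is grammatical.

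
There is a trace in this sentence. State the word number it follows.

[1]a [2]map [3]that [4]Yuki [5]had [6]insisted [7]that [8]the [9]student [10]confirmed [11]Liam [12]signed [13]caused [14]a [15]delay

12

The displaced element is "a map" (word 2).
It is linked across 2 clause boundaries (that → Ø).
It functions as the direct object of "signed", so the gap sits immediately after word 12 ("signed").
Base order: Yuki had insisted that the student confirmed Liam signed a map.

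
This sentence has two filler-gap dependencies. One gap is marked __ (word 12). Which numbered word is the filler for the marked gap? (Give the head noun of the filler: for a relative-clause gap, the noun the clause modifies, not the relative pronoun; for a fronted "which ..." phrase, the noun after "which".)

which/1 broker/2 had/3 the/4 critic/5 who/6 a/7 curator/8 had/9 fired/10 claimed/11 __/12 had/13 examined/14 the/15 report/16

The marked gap is the subject of "examined".
Its filler is the fronted wh-phrase "which broker", at word 2.
(The other dependency links word 5 to a gap after word 10.)

2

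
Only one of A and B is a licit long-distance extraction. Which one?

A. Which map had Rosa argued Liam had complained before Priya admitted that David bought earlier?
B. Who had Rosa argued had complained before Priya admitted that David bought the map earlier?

B

In A, the wh-phrase is extracted from inside an adjunct island (introduced by "before"), which blocks movement.
In B, the extraction path crosses only that-complement boundaries, which are transparent.
So B is grammatical.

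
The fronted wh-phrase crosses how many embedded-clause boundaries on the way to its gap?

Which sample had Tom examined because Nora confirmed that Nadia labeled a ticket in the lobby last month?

0

"which sample" originates inside the matrix clause — no clause boundary is crossed.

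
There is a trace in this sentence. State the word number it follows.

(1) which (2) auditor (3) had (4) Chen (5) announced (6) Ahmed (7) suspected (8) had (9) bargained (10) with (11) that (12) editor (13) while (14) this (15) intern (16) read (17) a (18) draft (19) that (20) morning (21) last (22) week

7

The displaced element is "which auditor" (word 2).
It is linked across 2 clause boundaries (Ø → Ø).
It functions as the subject of "bargained", so the gap sits immediately after word 7 ("suspected").
Base order: Chen had announced Ahmed suspected which auditor had bargained with that editor while this intern read a draft that morning last week.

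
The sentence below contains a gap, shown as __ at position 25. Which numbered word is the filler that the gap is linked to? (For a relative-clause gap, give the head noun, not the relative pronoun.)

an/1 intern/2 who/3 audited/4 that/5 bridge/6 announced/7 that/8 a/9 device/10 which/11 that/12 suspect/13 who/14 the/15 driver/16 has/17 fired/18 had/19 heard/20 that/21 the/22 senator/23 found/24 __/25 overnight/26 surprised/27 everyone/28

The gap at 25 is the object of "found", inside a relative clause.
The relative pronoun is "which" (word 11); it is bound by the head noun immediately before it.
Its filler is the head noun "device", at word 10.

10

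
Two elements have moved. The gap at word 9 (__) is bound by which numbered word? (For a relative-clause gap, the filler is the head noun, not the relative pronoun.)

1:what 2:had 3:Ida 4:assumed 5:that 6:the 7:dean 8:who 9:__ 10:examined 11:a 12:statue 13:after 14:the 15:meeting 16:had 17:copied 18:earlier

7

The marked gap is inside the relative clause, the subject of "examined".
Its filler is the head noun "dean" (via "who"), at word 7.
(The other dependency links word 1 to a gap after word 17.)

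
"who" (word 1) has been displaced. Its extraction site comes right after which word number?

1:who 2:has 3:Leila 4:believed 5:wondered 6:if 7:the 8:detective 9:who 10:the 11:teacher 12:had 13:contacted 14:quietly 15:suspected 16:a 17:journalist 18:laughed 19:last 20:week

4

The displaced element is "who" (word 1).
It is linked across 1 clause boundary (Ø).
It functions as the subject of "wondered", so the gap sits immediately after word 4 ("believed").
Base order: Leila has believed who wondered if the detective who the teacher had contacted quietly suspected a journalist laughed last week.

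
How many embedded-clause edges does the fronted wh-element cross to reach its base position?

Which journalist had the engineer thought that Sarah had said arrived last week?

2

"which journalist" is extracted from the subject of "arrived".
Boundaries crossed, outermost first: [that], [Ø] — 2 in total.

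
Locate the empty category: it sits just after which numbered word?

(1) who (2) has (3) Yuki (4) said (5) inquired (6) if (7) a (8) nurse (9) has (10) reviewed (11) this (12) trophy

The displaced element is "who" (word 1).
It is linked across 1 clause boundary (Ø).
It functions as the subject of "inquired", so the gap sits immediately after word 4 ("said").
Base order: Yuki has said that who inquired if a nurse has reviewed this trophy.

4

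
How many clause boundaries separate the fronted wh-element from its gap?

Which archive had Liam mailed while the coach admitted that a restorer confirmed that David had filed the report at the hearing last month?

0

"which archive" originates inside the matrix clause — no clause boundary is crossed.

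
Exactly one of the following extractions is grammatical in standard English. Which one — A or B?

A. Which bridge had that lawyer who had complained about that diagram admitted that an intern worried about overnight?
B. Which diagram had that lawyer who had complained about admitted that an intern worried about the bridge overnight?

A

In B, the wh-phrase is extracted from inside a complex-NP island (relative clause) (introduced by "who"), which blocks movement.
In A, the extraction path crosses only that-complement boundaries, which are transparent.
So A is grammatical.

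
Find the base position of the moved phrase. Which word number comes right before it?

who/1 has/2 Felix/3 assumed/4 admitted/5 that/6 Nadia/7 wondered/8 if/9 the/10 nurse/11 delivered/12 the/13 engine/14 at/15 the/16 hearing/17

The displaced element is "who" (word 1).
It is linked across 1 clause boundary (Ø).
It functions as the subject of "admitted", so the gap sits immediately after word 4 ("assumed").
Base order: Felix has assumed that who admitted that Nadia wondered if the nurse delivered the engine at the hearing.

4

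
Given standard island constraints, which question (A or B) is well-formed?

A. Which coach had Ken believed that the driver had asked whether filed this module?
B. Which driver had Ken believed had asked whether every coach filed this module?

B

In A, the wh-phrase is extracted from inside a wh-island (introduced by "whether"), which blocks movement.
In B, the extraction path crosses only that-complement boundaries, which are transparent.
So B is grammatical.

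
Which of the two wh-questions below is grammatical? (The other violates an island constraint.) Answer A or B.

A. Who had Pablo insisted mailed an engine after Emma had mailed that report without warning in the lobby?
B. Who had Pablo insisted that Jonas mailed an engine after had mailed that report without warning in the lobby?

A

In B, the wh-phrase is extracted from inside an adjunct island (introduced by "after"), which blocks movement.
In A, the extraction path crosses only that-complement boundaries, which are transparent.
So A is grammatical.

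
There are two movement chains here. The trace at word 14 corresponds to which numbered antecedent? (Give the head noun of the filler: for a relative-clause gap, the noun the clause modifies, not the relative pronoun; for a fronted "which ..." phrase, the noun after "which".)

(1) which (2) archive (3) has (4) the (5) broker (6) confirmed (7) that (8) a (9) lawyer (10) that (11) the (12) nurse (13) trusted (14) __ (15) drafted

9

The marked gap is inside the relative clause, the direct object of "trusted".
Its filler is the head noun "lawyer" (via "that"), at word 9.
(The other dependency links word 2 to a gap after word 15.)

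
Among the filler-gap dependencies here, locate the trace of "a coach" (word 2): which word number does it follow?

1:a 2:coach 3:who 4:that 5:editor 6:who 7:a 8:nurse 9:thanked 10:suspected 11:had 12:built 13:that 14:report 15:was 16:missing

The displaced element is "a coach" (word 2).
It is linked across 1 clause boundary (Ø).
It functions as the subject of "built", so the gap sits immediately after word 10 ("suspected").
Base order: That editor who a nurse thanked suspected that a coach had built that report.

10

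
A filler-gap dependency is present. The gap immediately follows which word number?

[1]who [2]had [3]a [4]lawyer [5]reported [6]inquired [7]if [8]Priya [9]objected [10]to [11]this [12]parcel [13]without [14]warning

The displaced element is "who" (word 1).
It is linked across 1 clause boundary (Ø).
It functions as the subject of "inquired", so the gap sits immediately after word 5 ("reported").
Base order: A lawyer had reported who inquired if Priya objected to this parcel without warning.

5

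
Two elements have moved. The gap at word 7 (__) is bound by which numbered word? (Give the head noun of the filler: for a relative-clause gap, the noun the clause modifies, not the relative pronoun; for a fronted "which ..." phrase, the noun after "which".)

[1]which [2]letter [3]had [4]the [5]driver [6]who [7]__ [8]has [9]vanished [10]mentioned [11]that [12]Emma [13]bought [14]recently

5

The marked gap is inside the relative clause, the subject of "vanished".
Its filler is the head noun "driver" (via "who"), at word 5.
(The other dependency links word 2 to a gap after word 13.)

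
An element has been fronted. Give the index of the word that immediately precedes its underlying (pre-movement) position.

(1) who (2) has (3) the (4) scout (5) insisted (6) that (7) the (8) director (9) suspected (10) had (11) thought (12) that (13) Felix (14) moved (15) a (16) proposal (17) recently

The displaced element is "who" (word 1).
It is linked across 2 clause boundaries (that → Ø).
It functions as the subject of "thought", so the gap sits immediately after word 9 ("suspected").
Base order: The scout has insisted that the director suspected that who had thought that Felix moved a proposal recently.

9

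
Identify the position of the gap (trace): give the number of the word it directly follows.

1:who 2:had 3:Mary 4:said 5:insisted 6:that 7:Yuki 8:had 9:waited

4

The displaced element is "who" (word 1).
It is linked across 1 clause boundary (Ø).
It functions as the subject of "insisted", so the gap sits immediately after word 4 ("said").
Base order: Mary had said that who insisted that Yuki had waited.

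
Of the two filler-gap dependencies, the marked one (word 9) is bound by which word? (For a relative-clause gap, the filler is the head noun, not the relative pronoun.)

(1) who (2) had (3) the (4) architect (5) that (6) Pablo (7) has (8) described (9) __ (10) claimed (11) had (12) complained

The marked gap is inside the relative clause, the direct object of "described".
Its filler is the head noun "architect" (via "that"), at word 4.
(The other dependency links word 1 to a gap after word 10.)

4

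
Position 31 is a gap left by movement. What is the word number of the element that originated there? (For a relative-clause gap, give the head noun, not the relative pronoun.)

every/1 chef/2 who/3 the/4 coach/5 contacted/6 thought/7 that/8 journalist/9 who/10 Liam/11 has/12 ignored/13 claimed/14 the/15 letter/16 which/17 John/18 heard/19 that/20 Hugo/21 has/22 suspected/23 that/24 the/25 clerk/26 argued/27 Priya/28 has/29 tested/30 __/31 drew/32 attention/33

16

The gap at 31 is the object of "tested", inside a relative clause.
The relative pronoun is "which" (word 17); it is bound by the head noun immediately before it.
Its filler is the head noun "letter", at word 16.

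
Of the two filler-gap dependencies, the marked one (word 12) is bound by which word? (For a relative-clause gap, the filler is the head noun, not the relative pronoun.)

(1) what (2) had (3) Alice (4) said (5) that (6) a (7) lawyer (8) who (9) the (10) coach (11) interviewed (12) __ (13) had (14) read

The marked gap is inside the relative clause, the direct object of "interviewed".
Its filler is the head noun "lawyer" (via "who"), at word 7.
(The other dependency links word 1 to a gap after word 14.)

7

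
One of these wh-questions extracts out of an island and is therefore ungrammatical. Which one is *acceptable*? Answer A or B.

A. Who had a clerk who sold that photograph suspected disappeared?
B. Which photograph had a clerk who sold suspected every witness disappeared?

A

In B, the wh-phrase is extracted from inside a complex-NP island (relative clause) (introduced by "who"), which blocks movement.
In A, the extraction path crosses only that-complement boundaries, which are transparent.
So A is grammatical.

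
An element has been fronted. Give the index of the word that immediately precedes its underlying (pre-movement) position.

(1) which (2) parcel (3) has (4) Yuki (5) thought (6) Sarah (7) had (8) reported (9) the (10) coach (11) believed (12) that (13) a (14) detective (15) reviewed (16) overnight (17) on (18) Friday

The displaced element is "which parcel" (word 2).
It is linked across 3 clause boundaries (Ø → Ø → that).
It functions as the direct object of "reviewed", so the gap sits immediately after word 15 ("reviewed").
Base order: Yuki has thought Sarah had reported the coach believed that a detective reviewed which parcel overnight on Friday.

15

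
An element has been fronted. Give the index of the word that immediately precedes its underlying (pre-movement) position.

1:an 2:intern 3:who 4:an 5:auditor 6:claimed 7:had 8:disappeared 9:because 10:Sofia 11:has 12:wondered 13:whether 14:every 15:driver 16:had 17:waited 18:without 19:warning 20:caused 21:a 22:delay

The displaced element is "an intern" (word 2).
It is linked across 1 clause boundary (Ø).
It functions as the subject of "disappeared", so the gap sits immediately after word 6 ("claimed").
Base order: An auditor claimed that an intern had disappeared because Sofia has wondered whether every driver had waited without warning.

6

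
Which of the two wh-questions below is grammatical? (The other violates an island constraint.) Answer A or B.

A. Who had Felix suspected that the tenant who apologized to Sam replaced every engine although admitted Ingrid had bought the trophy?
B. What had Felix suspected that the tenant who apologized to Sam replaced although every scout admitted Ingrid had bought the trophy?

B

In A, the wh-phrase is extracted from inside an adjunct island (introduced by "although"), which blocks movement.
In B, the extraction path crosses only that-complement boundaries, which are transparent.
So B is grammatical.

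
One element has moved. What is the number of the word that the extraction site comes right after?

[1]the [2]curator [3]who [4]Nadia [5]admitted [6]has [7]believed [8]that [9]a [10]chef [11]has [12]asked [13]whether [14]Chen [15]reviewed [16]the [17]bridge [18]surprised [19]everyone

5

The displaced element is "the curator" (word 2).
It is linked across 1 clause boundary (Ø).
It functions as the subject of "believed", so the gap sits immediately after word 5 ("admitted").
Base order: Nadia admitted that the curator has believed that a chef has asked whether Chen reviewed the bridge.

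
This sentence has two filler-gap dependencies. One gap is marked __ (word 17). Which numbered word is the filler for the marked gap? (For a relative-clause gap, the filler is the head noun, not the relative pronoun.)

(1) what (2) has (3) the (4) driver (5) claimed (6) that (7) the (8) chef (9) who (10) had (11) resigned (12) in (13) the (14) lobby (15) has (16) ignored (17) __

The marked gap is the direct object of "ignored".
Its filler is the fronted wh-phrase "what", at word 1.
(The other dependency links word 8 to a gap after word 9.)

1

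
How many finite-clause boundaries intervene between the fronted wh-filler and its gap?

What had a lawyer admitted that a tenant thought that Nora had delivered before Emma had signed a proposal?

2

"what" is extracted from the object of "delivered".
Boundaries crossed, outermost first: [that], [that] — 2 in total.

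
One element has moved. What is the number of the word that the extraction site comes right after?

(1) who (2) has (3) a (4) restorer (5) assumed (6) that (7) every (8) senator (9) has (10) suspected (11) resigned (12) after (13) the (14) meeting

The displaced element is "who" (word 1).
It is linked across 2 clause boundaries (that → Ø).
It functions as the subject of "resigned", so the gap sits immediately after word 10 ("suspected").
Base order: A restorer has assumed that every senator has suspected who resigned after the meeting.

10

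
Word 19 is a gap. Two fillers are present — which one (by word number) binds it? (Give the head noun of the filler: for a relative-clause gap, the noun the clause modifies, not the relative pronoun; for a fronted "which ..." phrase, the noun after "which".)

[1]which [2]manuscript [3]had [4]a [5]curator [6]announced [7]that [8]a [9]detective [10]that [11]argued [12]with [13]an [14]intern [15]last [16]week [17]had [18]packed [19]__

The marked gap is the direct object of "packed".
Its filler is the fronted wh-phrase "which manuscript", at word 2.
(The other dependency links word 9 to a gap after word 10.)

2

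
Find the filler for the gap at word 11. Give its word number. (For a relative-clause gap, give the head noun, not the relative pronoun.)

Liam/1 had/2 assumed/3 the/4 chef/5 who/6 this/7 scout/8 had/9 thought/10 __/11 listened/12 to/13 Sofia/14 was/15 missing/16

The gap at 11 is the subject of "listened", inside a relative clause.
The relative pronoun is "who" (word 6); it is bound by the head noun immediately before it.
Its filler is the head noun "chef", at word 5.

5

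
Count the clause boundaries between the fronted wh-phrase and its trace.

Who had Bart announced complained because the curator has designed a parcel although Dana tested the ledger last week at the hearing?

"who" is extracted from the subject of "complained".
Boundaries crossed, outermost first: [Ø] — 1 in total.

1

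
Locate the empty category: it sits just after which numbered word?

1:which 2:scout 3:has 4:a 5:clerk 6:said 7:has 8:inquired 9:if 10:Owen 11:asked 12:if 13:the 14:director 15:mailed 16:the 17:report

6

The displaced element is "which scout" (word 2).
It is linked across 1 clause boundary (Ø).
It functions as the subject of "inquired", so the gap sits immediately after word 6 ("said").
Base order: A clerk has said which scout has inquired if Owen asked if the director mailed the report.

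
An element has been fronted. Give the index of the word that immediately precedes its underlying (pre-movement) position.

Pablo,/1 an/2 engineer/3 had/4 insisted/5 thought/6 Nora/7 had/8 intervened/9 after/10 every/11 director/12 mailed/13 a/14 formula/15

5

The displaced element is "Pablo" (word 1).
It is linked across 1 clause boundary (Ø).
It functions as the subject of "thought", so the gap sits immediately after word 5 ("insisted").
Base order: An engineer had insisted Pablo thought Nora had intervened after every director mailed a formula.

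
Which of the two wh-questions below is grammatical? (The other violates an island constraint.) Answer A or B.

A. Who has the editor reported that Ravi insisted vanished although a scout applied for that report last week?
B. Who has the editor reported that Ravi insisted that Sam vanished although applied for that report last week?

In B, the wh-phrase is extracted from inside an adjunct island (introduced by "although"), which blocks movement.
In A, the extraction path crosses only that-complement boundaries, which are transparent.
So A is grammatical.

A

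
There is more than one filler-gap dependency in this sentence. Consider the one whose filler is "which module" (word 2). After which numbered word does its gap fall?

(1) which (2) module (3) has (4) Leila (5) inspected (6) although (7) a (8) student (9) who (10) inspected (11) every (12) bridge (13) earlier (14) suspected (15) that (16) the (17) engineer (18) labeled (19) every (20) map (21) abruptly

5

The displaced element is "which module" (word 2).
It functions as the direct object of "inspected", so the gap sits immediately after word 5 ("inspected").
Base order: Leila has inspected which module although a student who inspected every bridge earlier suspected that the engineer labeled every map abruptly.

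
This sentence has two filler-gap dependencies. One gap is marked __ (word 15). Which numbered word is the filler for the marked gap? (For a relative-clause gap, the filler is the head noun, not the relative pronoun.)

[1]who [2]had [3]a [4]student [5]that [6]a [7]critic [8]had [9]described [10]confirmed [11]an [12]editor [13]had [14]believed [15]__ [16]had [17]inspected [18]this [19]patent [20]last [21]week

1

The marked gap is the subject of "inspected".
Its filler is the fronted wh-phrase "who", at word 1.
(The other dependency links word 4 to a gap after word 9.)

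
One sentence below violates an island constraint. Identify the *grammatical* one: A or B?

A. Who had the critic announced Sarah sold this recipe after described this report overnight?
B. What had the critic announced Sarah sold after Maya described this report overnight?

B

In A, the wh-phrase is extracted from inside an adjunct island (introduced by "after"), which blocks movement.
In B, the extraction path crosses only that-complement boundaries, which are transparent.
So B is grammatical.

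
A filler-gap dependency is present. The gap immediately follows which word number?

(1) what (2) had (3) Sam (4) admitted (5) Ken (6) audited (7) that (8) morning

6

The displaced element is "what" (word 1).
It is linked across 1 clause boundary (Ø).
It functions as the direct object of "audited", so the gap sits immediately after word 6 ("audited").
Base order: Sam had admitted Ken audited what that morning.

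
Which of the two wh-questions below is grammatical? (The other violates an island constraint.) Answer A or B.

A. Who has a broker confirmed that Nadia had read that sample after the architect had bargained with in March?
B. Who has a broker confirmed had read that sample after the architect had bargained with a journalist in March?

In A, the wh-phrase is extracted from inside an adjunct island (introduced by "after"), which blocks movement.
In B, the extraction path crosses only that-complement boundaries, which are transparent.
So B is grammatical.

B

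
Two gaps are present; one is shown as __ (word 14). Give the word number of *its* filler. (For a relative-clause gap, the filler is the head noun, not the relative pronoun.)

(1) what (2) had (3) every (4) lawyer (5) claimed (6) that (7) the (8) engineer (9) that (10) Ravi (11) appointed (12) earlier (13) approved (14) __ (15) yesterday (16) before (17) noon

The marked gap is the direct object of "approved".
Its filler is the fronted wh-phrase "what", at word 1.
(The other dependency links word 8 to a gap after word 11.)

1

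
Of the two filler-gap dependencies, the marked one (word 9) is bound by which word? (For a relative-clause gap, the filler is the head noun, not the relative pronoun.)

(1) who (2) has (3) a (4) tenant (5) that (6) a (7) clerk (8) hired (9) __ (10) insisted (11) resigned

4

The marked gap is inside the relative clause, the direct object of "hired".
Its filler is the head noun "tenant" (via "that"), at word 4.
(The other dependency links word 1 to a gap after word 10.)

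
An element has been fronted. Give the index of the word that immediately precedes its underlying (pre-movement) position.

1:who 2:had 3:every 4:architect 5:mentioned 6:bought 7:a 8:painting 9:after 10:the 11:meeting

5

The displaced element is "who" (word 1).
It is linked across 1 clause boundary (Ø).
It functions as the subject of "bought", so the gap sits immediately after word 5 ("mentioned").
Base order: Every architect had mentioned that who bought a painting after the meeting.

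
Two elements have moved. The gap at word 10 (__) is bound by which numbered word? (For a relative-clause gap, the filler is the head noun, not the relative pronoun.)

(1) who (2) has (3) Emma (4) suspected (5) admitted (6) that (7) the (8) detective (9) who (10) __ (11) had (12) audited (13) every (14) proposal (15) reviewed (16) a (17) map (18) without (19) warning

8

The marked gap is inside the relative clause, the subject of "audited".
Its filler is the head noun "detective" (via "who"), at word 8.
(The other dependency links word 1 to a gap after word 4.)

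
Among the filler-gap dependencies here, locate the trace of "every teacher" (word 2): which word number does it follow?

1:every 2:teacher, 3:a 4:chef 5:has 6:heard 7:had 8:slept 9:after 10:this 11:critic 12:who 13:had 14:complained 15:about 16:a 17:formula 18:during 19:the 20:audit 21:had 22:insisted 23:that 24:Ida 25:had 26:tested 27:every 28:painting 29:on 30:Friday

The displaced element is "every teacher" (word 2).
It is linked across 1 clause boundary (Ø).
It functions as the subject of "slept", so the gap sits immediately after word 6 ("heard").
Base order: A chef has heard that every teacher had slept after this critic who had complained about a formula during the audit had insisted that Ida had tested every painting on Friday.

6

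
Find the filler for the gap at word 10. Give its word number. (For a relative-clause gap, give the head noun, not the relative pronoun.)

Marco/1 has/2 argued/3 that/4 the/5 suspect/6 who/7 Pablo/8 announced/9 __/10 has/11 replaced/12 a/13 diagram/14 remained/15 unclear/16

6

The gap at 10 is the subject of "replaced", inside a relative clause.
The relative pronoun is "who" (word 7); it is bound by the head noun immediately before it.
Its filler is the head noun "suspect", at word 6.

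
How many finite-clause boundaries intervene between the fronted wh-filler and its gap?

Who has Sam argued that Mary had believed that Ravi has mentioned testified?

"who" is extracted from the subject of "testified".
Boundaries crossed, outermost first: [that], [that], [Ø] — 3 in total.

3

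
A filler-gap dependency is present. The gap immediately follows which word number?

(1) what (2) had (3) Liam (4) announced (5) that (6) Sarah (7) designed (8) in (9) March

The displaced element is "what" (word 1).
It is linked across 1 clause boundary (that).
It functions as the direct object of "designed", so the gap sits immediately after word 7 ("designed").
Base order: Liam had announced that Sarah designed what in March.

7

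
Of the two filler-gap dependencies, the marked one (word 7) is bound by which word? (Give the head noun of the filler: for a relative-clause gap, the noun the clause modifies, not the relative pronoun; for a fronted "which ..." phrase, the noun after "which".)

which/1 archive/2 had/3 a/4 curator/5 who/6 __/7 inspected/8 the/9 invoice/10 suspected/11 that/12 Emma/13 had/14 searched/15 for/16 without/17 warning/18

5

The marked gap is inside the relative clause, the subject of "inspected".
Its filler is the head noun "curator" (via "who"), at word 5.
(The other dependency links word 2 to a gap after word 16.)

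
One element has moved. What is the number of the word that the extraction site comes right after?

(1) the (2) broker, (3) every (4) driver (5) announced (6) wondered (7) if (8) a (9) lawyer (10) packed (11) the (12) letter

5

The displaced element is "the broker" (word 2).
It is linked across 1 clause boundary (Ø).
It functions as the subject of "wondered", so the gap sits immediately after word 5 ("announced").
Base order: Every driver announced that the broker wondered if a lawyer packed the letter.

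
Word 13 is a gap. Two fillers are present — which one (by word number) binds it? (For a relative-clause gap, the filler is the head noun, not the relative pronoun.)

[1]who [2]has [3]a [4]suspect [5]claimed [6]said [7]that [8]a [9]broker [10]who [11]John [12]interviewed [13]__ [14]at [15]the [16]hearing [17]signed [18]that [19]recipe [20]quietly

9

The marked gap is inside the relative clause, the direct object of "interviewed".
Its filler is the head noun "broker" (via "who"), at word 9.
(The other dependency links word 1 to a gap after word 5.)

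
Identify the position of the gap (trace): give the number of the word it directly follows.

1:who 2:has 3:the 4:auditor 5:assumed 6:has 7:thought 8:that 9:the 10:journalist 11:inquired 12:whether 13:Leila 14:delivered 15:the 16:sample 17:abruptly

5

The displaced element is "who" (word 1).
It is linked across 1 clause boundary (Ø).
It functions as the subject of "thought", so the gap sits immediately after word 5 ("assumed").
Base order: The auditor has assumed who has thought that the journalist inquired whether Leila delivered the sample abruptly.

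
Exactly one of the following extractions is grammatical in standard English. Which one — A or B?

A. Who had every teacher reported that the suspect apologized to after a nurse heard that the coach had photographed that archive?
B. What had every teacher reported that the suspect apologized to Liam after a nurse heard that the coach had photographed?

In B, the wh-phrase is extracted from inside an adjunct island (introduced by "after"), which blocks movement.
In A, the extraction path crosses only that-complement boundaries, which are transparent.
So A is grammatical.

A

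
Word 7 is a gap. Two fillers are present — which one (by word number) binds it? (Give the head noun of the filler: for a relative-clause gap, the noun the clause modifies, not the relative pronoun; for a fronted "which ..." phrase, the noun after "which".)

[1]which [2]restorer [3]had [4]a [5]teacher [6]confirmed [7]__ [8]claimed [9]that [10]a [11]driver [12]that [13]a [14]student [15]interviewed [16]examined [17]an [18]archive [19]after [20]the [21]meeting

2

The marked gap is the subject of "claimed".
Its filler is the fronted wh-phrase "which restorer", at word 2.
(The other dependency links word 11 to a gap after word 15.)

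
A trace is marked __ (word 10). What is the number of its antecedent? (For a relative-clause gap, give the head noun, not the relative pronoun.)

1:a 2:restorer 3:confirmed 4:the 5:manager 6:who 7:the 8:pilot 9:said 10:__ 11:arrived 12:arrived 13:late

5

The gap at 10 is the subject of "arrived", inside a relative clause.
The relative pronoun is "who" (word 6); it is bound by the head noun immediately before it.
Its filler is the head noun "manager", at word 5.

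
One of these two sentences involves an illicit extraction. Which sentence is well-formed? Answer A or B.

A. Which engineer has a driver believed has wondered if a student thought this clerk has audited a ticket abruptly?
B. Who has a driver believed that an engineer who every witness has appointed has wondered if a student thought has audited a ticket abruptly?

In B, the wh-phrase is extracted from inside a wh-island (introduced by "if"), which blocks movement.
In A, the extraction path crosses only that-complement boundaries, which are transparent.
So A is grammatical.

A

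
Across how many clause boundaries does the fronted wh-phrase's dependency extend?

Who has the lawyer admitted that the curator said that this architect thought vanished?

"who" is extracted from the subject of "vanished".
Boundaries crossed, outermost first: [that], [that], [Ø] — 3 in total.

3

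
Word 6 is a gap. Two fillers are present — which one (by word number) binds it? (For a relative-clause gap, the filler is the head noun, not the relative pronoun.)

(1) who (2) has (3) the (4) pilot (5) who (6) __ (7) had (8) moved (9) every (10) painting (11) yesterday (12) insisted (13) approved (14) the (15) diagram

The marked gap is inside the relative clause, the subject of "moved".
Its filler is the head noun "pilot" (via "who"), at word 4.
(The other dependency links word 1 to a gap after word 12.)

4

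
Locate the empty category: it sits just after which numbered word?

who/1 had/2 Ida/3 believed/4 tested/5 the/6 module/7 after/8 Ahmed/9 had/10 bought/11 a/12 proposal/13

4

The displaced element is "who" (word 1).
It is linked across 1 clause boundary (Ø).
It functions as the subject of "tested", so the gap sits immediately after word 4 ("believed").
Base order: Ida had believed who tested the module after Ahmed had bought a proposal.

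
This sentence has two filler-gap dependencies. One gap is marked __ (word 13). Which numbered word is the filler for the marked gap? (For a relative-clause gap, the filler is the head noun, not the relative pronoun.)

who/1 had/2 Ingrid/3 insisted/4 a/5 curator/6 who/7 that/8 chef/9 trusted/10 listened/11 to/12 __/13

1

The marked gap is the object of the preposition "to" of "listened".
Its filler is the fronted wh-phrase "who", at word 1.
(The other dependency links word 6 to a gap after word 10.)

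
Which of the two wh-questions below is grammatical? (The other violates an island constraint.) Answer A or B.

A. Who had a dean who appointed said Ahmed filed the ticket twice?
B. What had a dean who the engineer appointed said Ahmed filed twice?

B

In A, the wh-phrase is extracted from inside a complex-NP island (relative clause) (introduced by "who"), which blocks movement.
In B, the extraction path crosses only that-complement boundaries, which are transparent.
So B is grammatical.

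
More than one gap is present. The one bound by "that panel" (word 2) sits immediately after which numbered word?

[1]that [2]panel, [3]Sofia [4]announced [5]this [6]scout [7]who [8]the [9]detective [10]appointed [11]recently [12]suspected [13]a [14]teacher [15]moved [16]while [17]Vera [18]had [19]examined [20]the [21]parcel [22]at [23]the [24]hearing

The displaced element is "that panel" (word 2).
It is linked across 2 clause boundaries (Ø → Ø).
It functions as the direct object of "moved", so the gap sits immediately after word 15 ("moved").
Base order: Sofia announced this scout who the detective appointed recently suspected a teacher moved that panel while Vera had examined the parcel at the hearing.

15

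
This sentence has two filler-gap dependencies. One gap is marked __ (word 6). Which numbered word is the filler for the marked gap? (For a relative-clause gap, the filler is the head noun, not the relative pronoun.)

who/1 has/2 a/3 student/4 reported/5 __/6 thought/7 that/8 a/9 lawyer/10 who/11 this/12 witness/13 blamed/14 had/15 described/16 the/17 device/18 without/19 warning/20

1

The marked gap is the subject of "thought".
Its filler is the fronted wh-phrase "who", at word 1.
(The other dependency links word 10 to a gap after word 14.)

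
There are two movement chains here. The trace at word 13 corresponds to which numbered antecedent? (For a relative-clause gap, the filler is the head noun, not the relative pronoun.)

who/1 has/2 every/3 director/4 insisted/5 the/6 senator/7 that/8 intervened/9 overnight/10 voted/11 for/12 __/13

1

The marked gap is the object of the preposition "for" of "voted".
Its filler is the fronted wh-phrase "who", at word 1.
(The other dependency links word 7 to a gap after word 8.)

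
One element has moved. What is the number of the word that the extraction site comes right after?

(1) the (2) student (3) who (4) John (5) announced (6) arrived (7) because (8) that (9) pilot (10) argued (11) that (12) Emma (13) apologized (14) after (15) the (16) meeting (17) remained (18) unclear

The displaced element is "the student" (word 2).
It is linked across 1 clause boundary (Ø).
It functions as the subject of "arrived", so the gap sits immediately after word 5 ("announced").
Base order: John announced that the student arrived because that pilot argued that Emma apologized after the meeting.

5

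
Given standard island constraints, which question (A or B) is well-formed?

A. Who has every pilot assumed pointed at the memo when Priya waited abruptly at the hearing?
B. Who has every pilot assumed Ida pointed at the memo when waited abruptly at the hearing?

In B, the wh-phrase is extracted from inside an adjunct island (introduced by "when"), which blocks movement.
In A, the extraction path crosses only that-complement boundaries, which are transparent.
So A is grammatical.

A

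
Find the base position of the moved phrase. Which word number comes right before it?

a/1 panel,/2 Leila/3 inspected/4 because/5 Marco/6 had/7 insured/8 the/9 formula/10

The displaced element is "a panel" (word 2).
It functions as the direct object of "inspected", so the gap sits immediately after word 4 ("inspected").
Base order: Leila inspected a panel because Marco had insured the formula.

4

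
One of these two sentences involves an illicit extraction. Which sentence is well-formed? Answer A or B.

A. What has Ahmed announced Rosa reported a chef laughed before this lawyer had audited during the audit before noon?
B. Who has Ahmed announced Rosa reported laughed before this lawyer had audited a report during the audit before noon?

In A, the wh-phrase is extracted from inside an adjunct island (introduced by "before"), which blocks movement.
In B, the extraction path crosses only that-complement boundaries, which are transparent.
So B is grammatical.

B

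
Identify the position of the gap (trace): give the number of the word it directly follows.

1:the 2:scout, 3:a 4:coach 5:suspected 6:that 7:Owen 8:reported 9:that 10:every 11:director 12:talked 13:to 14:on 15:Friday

The displaced element is "the scout" (word 2).
It is linked across 2 clause boundaries (that → that).
It functions as the object of the preposition "to" of "talked", so the gap sits immediately after word 13 ("to").
Base order: A coach suspected that Owen reported that every director talked to the scout on Friday.

13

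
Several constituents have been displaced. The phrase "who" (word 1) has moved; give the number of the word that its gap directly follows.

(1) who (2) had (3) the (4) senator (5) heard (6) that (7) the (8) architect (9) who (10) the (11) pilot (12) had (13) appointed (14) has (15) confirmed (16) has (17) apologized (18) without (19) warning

The displaced element is "who" (word 1).
It is linked across 2 clause boundaries (that → Ø).
It functions as the subject of "apologized", so the gap sits immediately after word 15 ("confirmed").
Base order: The senator had heard that the architect who the pilot had appointed has confirmed who has apologized without warning.

15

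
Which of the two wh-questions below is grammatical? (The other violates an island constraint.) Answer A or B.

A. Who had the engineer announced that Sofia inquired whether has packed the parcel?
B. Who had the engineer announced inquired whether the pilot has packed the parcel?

B

In A, the wh-phrase is extracted from inside a wh-island (introduced by "whether"), which blocks movement.
In B, the extraction path crosses only that-complement boundaries, which are transparent.
So B is grammatical.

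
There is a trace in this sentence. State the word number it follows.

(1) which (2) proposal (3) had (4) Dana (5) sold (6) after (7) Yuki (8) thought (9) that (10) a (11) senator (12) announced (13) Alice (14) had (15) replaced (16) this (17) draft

The displaced element is "which proposal" (word 2).
It functions as the direct object of "sold", so the gap sits immediately after word 5 ("sold").
Base order: Dana had sold which proposal after Yuki thought that a senator announced Alice had replaced this draft.

5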